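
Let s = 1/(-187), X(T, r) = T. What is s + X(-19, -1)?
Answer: -3554/187 ≈ -19.005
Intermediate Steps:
s = -1/187 ≈ -0.0053476
s + X(-19, -1) = -1/187 - 19 = -3554/187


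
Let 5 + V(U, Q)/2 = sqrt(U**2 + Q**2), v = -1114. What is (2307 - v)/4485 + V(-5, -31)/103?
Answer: 307513/461955 + 2*sqrt(986)/103 ≈ 1.2754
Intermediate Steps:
V(U, Q) = -10 + 2*sqrt(Q**2 + U**2) (V(U, Q) = -10 + 2*sqrt(U**2 + Q**2) = -10 + 2*sqrt(Q**2 + U**2))
(2307 - v)/4485 + V(-5, -31)/103 = (2307 - 1*(-1114))/4485 + (-10 + 2*sqrt((-31)**2 + (-5)**2))/103 = (2307 + 1114)*(1/4485) + (-10 + 2*sqrt(961 + 25))*(1/103) = 3421*(1/4485) + (-10 + 2*sqrt(986))*(1/103) = 3421/4485 + (-10/103 + 2*sqrt(986)/103) = 307513/461955 + 2*sqrt(986)/103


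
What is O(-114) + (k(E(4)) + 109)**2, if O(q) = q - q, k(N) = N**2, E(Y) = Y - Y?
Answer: 11881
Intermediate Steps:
E(Y) = 0
O(q) = 0
O(-114) + (k(E(4)) + 109)**2 = 0 + (0**2 + 109)**2 = 0 + (0 + 109)**2 = 0 + 109**2 = 0 + 11881 = 11881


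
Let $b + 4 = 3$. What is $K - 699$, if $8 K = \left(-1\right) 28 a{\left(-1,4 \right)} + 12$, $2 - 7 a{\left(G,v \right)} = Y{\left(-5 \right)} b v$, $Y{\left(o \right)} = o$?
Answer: $- \frac{1377}{2} \approx -688.5$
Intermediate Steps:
$b = -1$ ($b = -4 + 3 = -1$)
$a{\left(G,v \right)} = \frac{2}{7} - \frac{5 v}{7}$ ($a{\left(G,v \right)} = \frac{2}{7} - \frac{\left(-5\right) \left(- v\right)}{7} = \frac{2}{7} - \frac{5 v}{7}$)
$K = \frac{21}{2}$ ($K = \frac{\left(-1\right) 28 \left(\frac{2}{7} - \frac{20}{7}\right) + 12}{8} = \frac{- 28 \left(\frac{2}{7} - \frac{20}{7}\right) + 12}{8} = \frac{\left(-28\right) \left(- \frac{18}{7}\right) + 12}{8} = \frac{72 + 12}{8} = \frac{1}{8} \cdot 84 = \frac{21}{2} \approx 10.5$)
$K - 699 = \frac{21}{2} - 699 = - \frac{1377}{2}$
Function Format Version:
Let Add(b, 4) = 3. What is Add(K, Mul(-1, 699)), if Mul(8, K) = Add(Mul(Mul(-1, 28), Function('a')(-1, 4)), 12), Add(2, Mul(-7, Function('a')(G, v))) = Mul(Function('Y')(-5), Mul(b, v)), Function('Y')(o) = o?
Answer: Rational(-1377, 2) ≈ -688.50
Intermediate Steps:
b = -1 (b = Add(-4, 3) = -1)
Function('a')(G, v) = Add(Rational(2, 7), Mul(Rational(-5, 7), v)) (Function('a')(G, v) = Add(Rational(2, 7), Mul(Rational(-1, 7), Mul(-5, Mul(-1, v)))) = Add(Rational(2, 7), Mul(Rational(-1, 7), Mul(5, v))) = Add(Rational(2, 7), Mul(Rational(-5, 7), v)))
K = Rational(21, 2) (K = Mul(Rational(1, 8), Add(Mul(Mul(-1, 28), Add(Rational(2, 7), Mul(Rational(-5, 7), 4))), 12)) = Mul(Rational(1, 8), Add(Mul(-28, Add(Rational(2, 7), Rational(-20, 7))), 12)) = Mul(Rational(1, 8), Add(Mul(-28, Rational(-18, 7)), 12)) = Mul(Rational(1, 8), Add(72, 12)) = Mul(Rational(1, 8), 84) = Rational(21, 2) ≈ 10.500)
Add(K, Mul(-1, 699)) = Add(Rational(21, 2), Mul(-1, 699)) = Add(Rational(21, 2), -699) = Rational(-1377, 2)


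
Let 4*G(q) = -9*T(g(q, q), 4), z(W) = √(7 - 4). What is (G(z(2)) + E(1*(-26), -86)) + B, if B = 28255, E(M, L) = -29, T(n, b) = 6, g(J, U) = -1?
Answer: 56425/2 ≈ 28213.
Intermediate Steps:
z(W) = √3
G(q) = -27/2 (G(q) = (-9*6)/4 = (¼)*(-54) = -27/2)
(G(z(2)) + E(1*(-26), -86)) + B = (-27/2 - 29) + 28255 = -85/2 + 28255 = 56425/2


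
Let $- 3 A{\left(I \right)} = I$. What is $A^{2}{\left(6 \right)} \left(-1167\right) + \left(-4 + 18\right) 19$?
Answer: $-4402$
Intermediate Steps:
$A{\left(I \right)} = - \frac{I}{3}$
$A^{2}{\left(6 \right)} \left(-1167\right) + \left(-4 + 18\right) 19 = \left(\left(- \frac{1}{3}\right) 6\right)^{2} \left(-1167\right) + \left(-4 + 18\right) 19 = \left(-2\right)^{2} \left(-1167\right) + 14 \cdot 19 = 4 \left(-1167\right) + 266 = -4668 + 266 = -4402$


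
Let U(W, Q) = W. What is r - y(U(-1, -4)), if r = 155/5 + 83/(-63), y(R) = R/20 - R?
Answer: 36203/1260 ≈ 28.733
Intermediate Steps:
y(R) = -19*R/20 (y(R) = R*(1/20) - R = R/20 - R = -19*R/20)
r = 1870/63 (r = 155*(⅕) + 83*(-1/63) = 31 - 83/63 = 1870/63 ≈ 29.683)
r - y(U(-1, -4)) = 1870/63 - (-19)*(-1)/20 = 1870/63 - 1*19/20 = 1870/63 - 19/20 = 36203/1260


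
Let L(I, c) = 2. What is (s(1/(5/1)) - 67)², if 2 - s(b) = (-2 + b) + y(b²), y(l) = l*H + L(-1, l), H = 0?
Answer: 106276/25 ≈ 4251.0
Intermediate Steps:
y(l) = 2 (y(l) = l*0 + 2 = 0 + 2 = 2)
s(b) = 2 - b (s(b) = 2 - ((-2 + b) + 2) = 2 - b)
(s(1/(5/1)) - 67)² = ((2 - 1/(5/1)) - 67)² = ((2 - 1/(5*1)) - 67)² = ((2 - 1/5) - 67)² = ((2 - 1*⅕) - 67)² = ((2 - ⅕) - 67)² = (9/5 - 67)² = (-326/5)² = 106276/25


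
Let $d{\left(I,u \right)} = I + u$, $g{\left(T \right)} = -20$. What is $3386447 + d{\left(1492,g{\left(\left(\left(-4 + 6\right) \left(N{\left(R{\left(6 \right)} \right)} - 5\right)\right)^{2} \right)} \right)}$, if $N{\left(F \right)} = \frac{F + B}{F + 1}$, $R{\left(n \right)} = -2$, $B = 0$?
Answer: $3387919$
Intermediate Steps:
$N{\left(F \right)} = \frac{F}{1 + F}$ ($N{\left(F \right)} = \frac{F + 0}{F + 1} = \frac{F}{1 + F}$)
$3386447 + d{\left(1492,g{\left(\left(\left(-4 + 6\right) \left(N{\left(R{\left(6 \right)} \right)} - 5\right)\right)^{2} \right)} \right)} = 3386447 + \left(1492 - 20\right) = 3386447 + 1472 = 3387919$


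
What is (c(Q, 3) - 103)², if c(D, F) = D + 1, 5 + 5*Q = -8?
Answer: 273529/25 ≈ 10941.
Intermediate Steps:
Q = -13/5 (Q = -1 + (⅕)*(-8) = -1 - 8/5 = -13/5 ≈ -2.6000)
c(D, F) = 1 + D
(c(Q, 3) - 103)² = ((1 - 13/5) - 103)² = (-8/5 - 103)² = (-523/5)² = 273529/25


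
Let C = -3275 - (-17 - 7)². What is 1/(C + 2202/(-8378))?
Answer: -4189/16132940 ≈ -0.00025966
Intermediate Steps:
C = -3851 (C = -3275 - 1*(-24)² = -3275 - 1*576 = -3275 - 576 = -3851)
1/(C + 2202/(-8378)) = 1/(-3851 + 2202/(-8378)) = 1/(-3851 + 2202*(-1/8378)) = 1/(-3851 - 1101/4189) = 1/(-16132940/4189) = -4189/16132940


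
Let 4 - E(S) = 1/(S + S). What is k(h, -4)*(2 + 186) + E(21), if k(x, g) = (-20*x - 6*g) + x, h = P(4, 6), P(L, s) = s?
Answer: -710473/42 ≈ -16916.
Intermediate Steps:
h = 6
E(S) = 4 - 1/(2*S) (E(S) = 4 - 1/(S + S) = 4 - 1/(2*S))
k(x, g) = -19*x - 6*g
k(h, -4)*(2 + 186) + E(21) = (-19*6 - 6*(-4))*(2 + 186) + (4 - 1/2/21) = (-114 + 24)*188 + (4 - 1/2*1/21) = -90*188 + (4 - 1/42) = -16920 + 167/42 = -710473/42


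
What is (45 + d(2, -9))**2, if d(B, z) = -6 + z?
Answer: 900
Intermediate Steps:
(45 + d(2, -9))**2 = (45 + (-6 - 9))**2 = (45 - 15)**2 = 30**2 = 900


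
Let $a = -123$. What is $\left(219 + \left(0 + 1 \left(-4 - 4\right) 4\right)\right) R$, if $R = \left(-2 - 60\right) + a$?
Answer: $-34595$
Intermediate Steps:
$R = -185$ ($R = \left(-2 - 60\right) - 123 = -62 - 123 = -185$)
$\left(219 + \left(0 + 1 \left(-4 - 4\right) 4\right)\right) R = \left(219 + \left(0 + 1 \left(-4 - 4\right) 4\right)\right) \left(-185\right) = \left(219 + \left(0 + 1 \left(-8\right) 4\right)\right) \left(-185\right) = \left(219 + \left(0 - 32\right)\right) \left(-185\right) = \left(219 - 32\right) \left(-185\right) = 187 \left(-185\right) = -34595$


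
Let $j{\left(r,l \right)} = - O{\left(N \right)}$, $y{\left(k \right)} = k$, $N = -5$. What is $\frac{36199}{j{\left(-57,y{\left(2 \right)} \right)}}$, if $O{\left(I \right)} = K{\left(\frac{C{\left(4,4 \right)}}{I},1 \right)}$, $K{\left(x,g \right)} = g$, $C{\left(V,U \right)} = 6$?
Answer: $-36199$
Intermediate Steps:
$O{\left(I \right)} = 1$
$j{\left(r,l \right)} = -1$ ($j{\left(r,l \right)} = \left(-1\right) 1 = -1$)
$\frac{36199}{j{\left(-57,y{\left(2 \right)} \right)}} = \frac{36199}{-1} = 36199 \left(-1\right) = -36199$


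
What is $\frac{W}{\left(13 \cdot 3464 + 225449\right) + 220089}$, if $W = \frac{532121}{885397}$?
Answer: $\frac{532121}{434349206290} \approx 1.2251 \cdot 10^{-6}$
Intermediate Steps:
$W = \frac{532121}{885397}$ ($W = 532121 \cdot \frac{1}{885397} = \frac{532121}{885397} \approx 0.601$)
$\frac{W}{\left(13 \cdot 3464 + 225449\right) + 220089} = \frac{532121}{885397 \left(\left(13 \cdot 3464 + 225449\right) + 220089\right)} = \frac{532121}{885397 \left(\left(45032 + 225449\right) + 220089\right)} = \frac{532121}{885397 \left(270481 + 220089\right)} = \frac{532121}{885397 \cdot 490570} = \frac{532121}{885397} \cdot \frac{1}{490570} = \frac{532121}{434349206290}$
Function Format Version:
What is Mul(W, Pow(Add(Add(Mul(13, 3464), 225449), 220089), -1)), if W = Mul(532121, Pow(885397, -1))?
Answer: Rational(532121, 434349206290) ≈ 1.2251e-6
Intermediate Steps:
W = Rational(532121, 885397) (W = Mul(532121, Rational(1, 885397)) = Rational(532121, 885397) ≈ 0.60100)
Mul(W, Pow(Add(Add(Mul(13, 3464), 225449), 220089), -1)) = Mul(Rational(532121, 885397), Pow(Add(Add(Mul(13, 3464), 225449), 220089), -1)) = Mul(Rational(532121, 885397), Pow(Add(Add(45032, 225449), 220089), -1)) = Mul(Rational(532121, 885397), Pow(Add(270481, 220089), -1)) = Mul(Rational(532121, 885397), Pow(490570, -1)) = Mul(Rational(532121, 885397), Rational(1, 490570)) = Rational(532121, 434349206290)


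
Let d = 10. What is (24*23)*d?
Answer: 5520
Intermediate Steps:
(24*23)*d = (24*23)*10 = 552*10 = 5520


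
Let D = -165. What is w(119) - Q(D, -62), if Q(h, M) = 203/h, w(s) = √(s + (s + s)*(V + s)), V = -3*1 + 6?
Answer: 203/165 + 7*√595 ≈ 171.98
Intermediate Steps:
V = 3 (V = -3 + 6 = 3)
w(s) = √(s + 2*s*(3 + s)) (w(s) = √(s + (s + s)*(3 + s)) = √(s + (2*s)*(3 + s)) = √(s + 2*s*(3 + s)))
w(119) - Q(D, -62) = √(119*(7 + 2*119)) - 203/(-165) = √(119*(7 + 238)) - 203*(-1)/165 = √(119*245) - 1*(-203/165) = √29155 + 203/165 = 7*√595 + 203/165 = 203/165 + 7*√595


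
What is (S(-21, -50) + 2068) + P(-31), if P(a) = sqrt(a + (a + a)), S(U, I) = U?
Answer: 2047 + I*sqrt(93) ≈ 2047.0 + 9.6436*I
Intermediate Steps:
P(a) = sqrt(3)*sqrt(a) (P(a) = sqrt(a + 2*a) = sqrt(3*a) = sqrt(3)*sqrt(a))
(S(-21, -50) + 2068) + P(-31) = (-21 + 2068) + sqrt(3)*sqrt(-31) = 2047 + sqrt(3)*(I*sqrt(31)) = 2047 + I*sqrt(93)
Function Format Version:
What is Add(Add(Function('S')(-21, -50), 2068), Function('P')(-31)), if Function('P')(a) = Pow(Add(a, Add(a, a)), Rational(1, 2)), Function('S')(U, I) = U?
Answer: Add(2047, Mul(I, Pow(93, Rational(1, 2)))) ≈ Add(2047.0, Mul(9.6436, I))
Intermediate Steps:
Function('P')(a) = Mul(Pow(3, Rational(1, 2)), Pow(a, Rational(1, 2))) (Function('P')(a) = Pow(Add(a, Mul(2, a)), Rational(1, 2)) = Pow(Mul(3, a), Rational(1, 2)) = Mul(Pow(3, Rational(1, 2)), Pow(a, Rational(1, 2))))
Add(Add(Function('S')(-21, -50), 2068), Function('P')(-31)) = Add(Add(-21, 2068), Mul(Pow(3, Rational(1, 2)), Pow(-31, Rational(1, 2)))) = Add(2047, Mul(Pow(3, Rational(1, 2)), Mul(I, Pow(31, Rational(1, 2))))) = Add(2047, Mul(I, Pow(93, Rational(1, 2))))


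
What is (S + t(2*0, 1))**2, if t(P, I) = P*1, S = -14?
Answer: 196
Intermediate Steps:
t(P, I) = P
(S + t(2*0, 1))**2 = (-14 + 2*0)**2 = (-14 + 0)**2 = (-14)**2 = 196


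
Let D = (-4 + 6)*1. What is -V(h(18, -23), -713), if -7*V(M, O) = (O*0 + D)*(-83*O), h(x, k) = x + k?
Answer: 118358/7 ≈ 16908.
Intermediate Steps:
D = 2 (D = 2*1 = 2)
h(x, k) = k + x
V(M, O) = 166*O/7 (V(M, O) = -(O*0 + 2)*(-83*O)/7 = -(0 + 2)*(-83*O)/7 = -2*(-83*O)/7 = -(-166)*O/7 = 166*O/7)
-V(h(18, -23), -713) = -166*(-713)/7 = -1*(-118358/7) = 118358/7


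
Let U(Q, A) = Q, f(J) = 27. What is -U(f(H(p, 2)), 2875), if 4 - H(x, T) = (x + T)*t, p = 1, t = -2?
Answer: -27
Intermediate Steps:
H(x, T) = 4 + 2*T + 2*x (H(x, T) = 4 - (x + T)*(-2) = 4 - (T + x)*(-2) = 4 - (-2*T - 2*x) = 4 + (2*T + 2*x) = 4 + 2*T + 2*x)
-U(f(H(p, 2)), 2875) = -1*27 = -27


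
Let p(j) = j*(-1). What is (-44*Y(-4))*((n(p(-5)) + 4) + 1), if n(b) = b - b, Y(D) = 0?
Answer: 0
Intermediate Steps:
p(j) = -j
n(b) = 0
(-44*Y(-4))*((n(p(-5)) + 4) + 1) = (-44*0)*((0 + 4) + 1) = 0*(4 + 1) = 0*5 = 0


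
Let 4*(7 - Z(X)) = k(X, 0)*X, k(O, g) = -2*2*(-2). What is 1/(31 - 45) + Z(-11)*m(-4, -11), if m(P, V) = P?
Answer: -1625/14 ≈ -116.07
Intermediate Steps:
k(O, g) = 8 (k(O, g) = -4*(-2) = 8)
Z(X) = 7 - 2*X
1/(31 - 45) + Z(-11)*m(-4, -11) = 1/(31 - 45) + (7 - 2*(-11))*(-4) = 1/(-14) + (7 + 22)*(-4) = -1/14 + 29*(-4) = -1/14 - 116 = -1625/14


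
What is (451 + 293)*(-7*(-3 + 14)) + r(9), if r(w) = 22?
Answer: -57266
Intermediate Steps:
(451 + 293)*(-7*(-3 + 14)) + r(9) = (451 + 293)*(-7*(-3 + 14)) + 22 = 744*(-7*11) + 22 = 744*(-77) + 22 = -57288 + 22 = -57266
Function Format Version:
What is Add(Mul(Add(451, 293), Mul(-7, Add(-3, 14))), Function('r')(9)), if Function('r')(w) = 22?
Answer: -57266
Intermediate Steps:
Add(Mul(Add(451, 293), Mul(-7, Add(-3, 14))), Function('r')(9)) = Add(Mul(Add(451, 293), Mul(-7, Add(-3, 14))), 22) = Add(Mul(744, Mul(-7, 11)), 22) = Add(Mul(744, -77), 22) = Add(-57288, 22) = -57266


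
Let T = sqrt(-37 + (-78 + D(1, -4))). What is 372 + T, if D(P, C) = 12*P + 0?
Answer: 372 + I*sqrt(103) ≈ 372.0 + 10.149*I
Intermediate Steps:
D(P, C) = 12*P
T = I*sqrt(103) (T = sqrt(-37 + (-78 + 12*1)) = sqrt(-37 + (-78 + 12)) = sqrt(-37 - 66) = sqrt(-103) = I*sqrt(103) ≈ 10.149*I)
372 + T = 372 + I*sqrt(103)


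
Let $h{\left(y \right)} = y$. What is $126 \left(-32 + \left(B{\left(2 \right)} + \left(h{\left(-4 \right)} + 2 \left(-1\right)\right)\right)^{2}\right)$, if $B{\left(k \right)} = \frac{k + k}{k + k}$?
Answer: $-882$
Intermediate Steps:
$B{\left(k \right)} = 1$ ($B{\left(k \right)} = \frac{2 k}{2 k} = 2 k \frac{1}{2 k} = 1$)
$126 \left(-32 + \left(B{\left(2 \right)} + \left(h{\left(-4 \right)} + 2 \left(-1\right)\right)\right)^{2}\right) = 126 \left(-32 + \left(1 + \left(-4 + 2 \left(-1\right)\right)\right)^{2}\right) = 126 \left(-32 + \left(1 - 6\right)^{2}\right) = 126 \left(-32 + \left(-5\right)^{2}\right) = 126 \left(-32 + 25\right) = 126 \left(-7\right) = -882$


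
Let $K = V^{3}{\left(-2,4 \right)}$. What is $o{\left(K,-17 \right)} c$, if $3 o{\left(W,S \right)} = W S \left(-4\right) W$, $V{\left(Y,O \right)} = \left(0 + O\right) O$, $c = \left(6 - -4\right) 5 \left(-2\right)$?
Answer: $- \frac{114085068800}{3} \approx -3.8028 \cdot 10^{10}$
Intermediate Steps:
$c = -100$ ($c = \left(6 + 4\right) 5 \left(-2\right) = 10 \cdot 5 \left(-2\right) = 50 \left(-2\right) = -100$)
$V{\left(Y,O \right)} = O^{2}$ ($V{\left(Y,O \right)} = O O = O^{2}$)
$K = 4096$ ($K = \left(4^{2}\right)^{3} = 16^{3} = 4096$)
$o{\left(W,S \right)} = - \frac{4 S W^{2}}{3}$ ($o{\left(W,S \right)} = \frac{W S \left(-4\right) W}{3} = \frac{S W \left(-4\right) W}{3} = \frac{- 4 S W W}{3} = \frac{\left(-4\right) S W^{2}}{3} = - \frac{4 S W^{2}}{3}$)
$o{\left(K,-17 \right)} c = \left(- \frac{4}{3}\right) \left(-17\right) 4096^{2} \left(-100\right) = \left(- \frac{4}{3}\right) \left(-17\right) 16777216 \left(-100\right) = \frac{1140850688}{3} \left(-100\right) = - \frac{114085068800}{3}$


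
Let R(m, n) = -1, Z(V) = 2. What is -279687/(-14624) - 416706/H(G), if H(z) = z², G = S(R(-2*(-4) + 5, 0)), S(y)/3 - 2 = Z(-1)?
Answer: -126117367/43872 ≈ -2874.7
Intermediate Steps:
S(y) = 12 (S(y) = 6 + 3*2 = 6 + 6 = 12)
G = 12
-279687/(-14624) - 416706/H(G) = -279687/(-14624) - 416706/(12²) = -279687*(-1/14624) - 416706/144 = 279687/14624 - 416706*1/144 = 279687/14624 - 69451/24 = -126117367/43872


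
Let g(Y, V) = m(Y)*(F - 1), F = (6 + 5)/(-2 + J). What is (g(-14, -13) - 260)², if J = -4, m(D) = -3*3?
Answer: 219961/4 ≈ 54990.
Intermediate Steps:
m(D) = -9
F = -11/6 (F = (6 + 5)/(-2 - 4) = 11/(-6) = 11*(-⅙) = -11/6 ≈ -1.8333)
g(Y, V) = 51/2 (g(Y, V) = -9*(-11/6 - 1) = -9*(-17/6) = 51/2)
(g(-14, -13) - 260)² = (51/2 - 260)² = (-469/2)² = 219961/4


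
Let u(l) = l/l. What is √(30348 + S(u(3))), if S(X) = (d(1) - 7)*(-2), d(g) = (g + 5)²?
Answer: √30290 ≈ 174.04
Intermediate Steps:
d(g) = (5 + g)²
u(l) = 1
S(X) = -58 (S(X) = ((5 + 1)² - 7)*(-2) = (6² - 7)*(-2) = (36 - 7)*(-2) = 29*(-2) = -58)
√(30348 + S(u(3))) = √(30348 - 58) = √30290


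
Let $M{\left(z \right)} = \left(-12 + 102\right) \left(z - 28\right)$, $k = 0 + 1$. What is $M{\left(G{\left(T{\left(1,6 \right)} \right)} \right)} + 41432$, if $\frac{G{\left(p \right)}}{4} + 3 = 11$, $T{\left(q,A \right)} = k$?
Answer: $41792$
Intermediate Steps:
$k = 1$
$T{\left(q,A \right)} = 1$
$G{\left(p \right)} = 32$ ($G{\left(p \right)} = -12 + 4 \cdot 11 = -12 + 44 = 32$)
$M{\left(z \right)} = -2520 + 90 z$ ($M{\left(z \right)} = 90 \left(-28 + z\right) = -2520 + 90 z$)
$M{\left(G{\left(T{\left(1,6 \right)} \right)} \right)} + 41432 = \left(-2520 + 90 \cdot 32\right) + 41432 = \left(-2520 + 2880\right) + 41432 = 360 + 41432 = 41792$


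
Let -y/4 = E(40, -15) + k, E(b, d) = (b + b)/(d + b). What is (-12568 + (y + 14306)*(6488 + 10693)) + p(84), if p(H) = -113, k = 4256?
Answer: -234652779/5 ≈ -4.6931e+7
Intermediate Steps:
E(b, d) = 2*b/(b + d) (E(b, d) = (2*b)/(b + d) = 2*b/(b + d))
y = -85184/5 (y = -4*(2*40/(40 - 15) + 4256) = -4*(2*40/25 + 4256) = -4*(2*40*(1/25) + 4256) = -4*(16/5 + 4256) = -4*21296/5 = -85184/5 ≈ -17037.)
(-12568 + (y + 14306)*(6488 + 10693)) + p(84) = (-12568 + (-85184/5 + 14306)*(6488 + 10693)) - 113 = (-12568 - 13654/5*17181) - 113 = (-12568 - 234589374/5) - 113 = -234652214/5 - 113 = -234652779/5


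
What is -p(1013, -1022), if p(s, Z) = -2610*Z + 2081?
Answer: -2669501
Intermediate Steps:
p(s, Z) = 2081 - 2610*Z
-p(1013, -1022) = -(2081 - 2610*(-1022)) = -(2081 + 2667420) = -1*2669501 = -2669501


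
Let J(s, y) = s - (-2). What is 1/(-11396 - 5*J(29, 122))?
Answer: -1/11551 ≈ -8.6573e-5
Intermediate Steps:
J(s, y) = 2 + s (J(s, y) = s - 1*(-2) = s + 2 = 2 + s)
1/(-11396 - 5*J(29, 122)) = 1/(-11396 - 5*(2 + 29)) = 1/(-11396 - 5*31) = 1/(-11396 - 155) = 1/(-11551) = -1/11551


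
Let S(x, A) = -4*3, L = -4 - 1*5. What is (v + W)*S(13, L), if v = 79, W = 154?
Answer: -2796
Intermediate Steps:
L = -9 (L = -4 - 5 = -9)
S(x, A) = -12
(v + W)*S(13, L) = (79 + 154)*(-12) = 233*(-12) = -2796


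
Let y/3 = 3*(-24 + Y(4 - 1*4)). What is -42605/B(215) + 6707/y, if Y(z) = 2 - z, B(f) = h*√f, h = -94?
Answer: -6707/198 + 8521*√215/4042 ≈ -2.9627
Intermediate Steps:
B(f) = -94*√f
y = -198 (y = 3*(3*(-24 + (2 - (4 - 1*4)))) = 3*(3*(-24 + (2 - (4 - 4)))) = 3*(3*(-24 + (2 - 1*0))) = 3*(3*(-24 + (2 + 0))) = 3*(3*(-24 + 2)) = 3*(3*(-22)) = 3*(-66) = -198)
-42605/B(215) + 6707/y = -42605*(-√215/20210) + 6707/(-198) = -(-8521)*√215/4042 + 6707*(-1/198) = 8521*√215/4042 - 6707/198 = -6707/198 + 8521*√215/4042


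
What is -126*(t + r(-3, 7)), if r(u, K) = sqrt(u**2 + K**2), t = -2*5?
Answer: 1260 - 126*sqrt(58) ≈ 300.41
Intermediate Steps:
t = -10
r(u, K) = sqrt(K**2 + u**2)
-126*(t + r(-3, 7)) = -126*(-10 + sqrt(7**2 + (-3)**2)) = -126*(-10 + sqrt(49 + 9)) = -126*(-10 + sqrt(58)) = 1260 - 126*sqrt(58)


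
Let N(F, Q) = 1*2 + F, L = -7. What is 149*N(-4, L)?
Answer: -298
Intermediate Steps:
N(F, Q) = 2 + F
149*N(-4, L) = 149*(2 - 4) = 149*(-2) = -298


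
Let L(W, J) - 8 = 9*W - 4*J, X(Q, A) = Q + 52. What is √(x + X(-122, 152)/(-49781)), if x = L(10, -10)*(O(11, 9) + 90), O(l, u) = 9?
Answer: 2*√8464115231963/49781 ≈ 116.88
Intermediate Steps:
X(Q, A) = 52 + Q
L(W, J) = 8 - 4*J + 9*W (L(W, J) = 8 + (9*W - 4*J) = 8 + (-4*J + 9*W) = 8 - 4*J + 9*W)
x = 13662 (x = (8 - 4*(-10) + 9*10)*(9 + 90) = (8 + 40 + 90)*99 = 138*99 = 13662)
√(x + X(-122, 152)/(-49781)) = √(13662 + (52 - 122)/(-49781)) = √(13662 - 70*(-1/49781)) = √(13662 + 70/49781) = √(680108092/49781) = 2*√8464115231963/49781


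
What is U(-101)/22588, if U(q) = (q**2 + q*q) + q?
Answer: 20301/22588 ≈ 0.89875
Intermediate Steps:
U(q) = q + 2*q**2 (U(q) = (q**2 + q**2) + q = 2*q**2 + q = q + 2*q**2)
U(-101)/22588 = -101*(1 + 2*(-101))/22588 = -101*(1 - 202)*(1/22588) = -101*(-201)*(1/22588) = 20301*(1/22588) = 20301/22588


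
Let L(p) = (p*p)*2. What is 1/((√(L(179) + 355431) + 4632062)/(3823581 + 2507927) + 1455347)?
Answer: 58341970482863989704/84907854398672130988874731 - 6331508*√419513/84907854398672130988874731 ≈ 6.8712e-7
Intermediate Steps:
L(p) = 2*p² (L(p) = p²*2 = 2*p²)
1/((√(L(179) + 355431) + 4632062)/(3823581 + 2507927) + 1455347) = 1/((√(2*179² + 355431) + 4632062)/(3823581 + 2507927) + 1455347) = 1/((√(2*32041 + 355431) + 4632062)/6331508 + 1455347) = 1/((√(64082 + 355431) + 4632062)*(1/6331508) + 1455347) = 1/((√419513 + 4632062)*(1/6331508) + 1455347) = 1/((4632062 + √419513)*(1/6331508) + 1455347) = 1/((2316031/3165754 + √419513/6331508) + 1455347) = 1/(4607272902669/3165754 + √419513/6331508)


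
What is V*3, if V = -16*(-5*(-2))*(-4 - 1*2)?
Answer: 2880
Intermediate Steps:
V = 960 (V = -160*(-4 - 2) = -160*(-6) = -16*(-60) = 960)
V*3 = 960*3 = 2880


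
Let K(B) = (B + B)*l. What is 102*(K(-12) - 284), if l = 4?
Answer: -38760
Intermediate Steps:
K(B) = 8*B (K(B) = (B + B)*4 = (2*B)*4 = 8*B)
102*(K(-12) - 284) = 102*(8*(-12) - 284) = 102*(-96 - 284) = 102*(-380) = -38760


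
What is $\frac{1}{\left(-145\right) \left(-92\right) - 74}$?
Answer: $\frac{1}{13266} \approx 7.5381 \cdot 10^{-5}$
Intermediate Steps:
$\frac{1}{\left(-145\right) \left(-92\right) - 74} = \frac{1}{13340 - 74} = \frac{1}{13266}$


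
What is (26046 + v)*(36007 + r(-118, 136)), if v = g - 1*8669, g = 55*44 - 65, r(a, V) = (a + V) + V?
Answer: 713528852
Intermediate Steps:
r(a, V) = a + 2*V (r(a, V) = (V + a) + V = a + 2*V)
g = 2355 (g = 2420 - 65 = 2355)
v = -6314 (v = 2355 - 1*8669 = 2355 - 8669 = -6314)
(26046 + v)*(36007 + r(-118, 136)) = (26046 - 6314)*(36007 + (-118 + 2*136)) = 19732*(36007 + (-118 + 272)) = 19732*(36007 + 154) = 19732*36161 = 713528852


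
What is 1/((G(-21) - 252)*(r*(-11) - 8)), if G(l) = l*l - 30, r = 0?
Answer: -1/1272 ≈ -0.00078616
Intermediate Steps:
G(l) = -30 + l² (G(l) = l² - 30 = -30 + l²)
1/((G(-21) - 252)*(r*(-11) - 8)) = 1/(((-30 + (-21)²) - 252)*(0*(-11) - 8)) = 1/(((-30 + 441) - 252)*(0 - 8)) = 1/((411 - 252)*(-8)) = -⅛/159 = (1/159)*(-⅛) = -1/1272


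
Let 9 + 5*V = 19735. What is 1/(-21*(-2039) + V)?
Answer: 5/233821 ≈ 2.1384e-5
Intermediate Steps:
V = 19726/5 (V = -9/5 + (⅕)*19735 = -9/5 + 3947 = 19726/5 ≈ 3945.2)
1/(-21*(-2039) + V) = 1/(-21*(-2039) + 19726/5) = 1/(42819 + 19726/5) = 1/(233821/5) = 5/233821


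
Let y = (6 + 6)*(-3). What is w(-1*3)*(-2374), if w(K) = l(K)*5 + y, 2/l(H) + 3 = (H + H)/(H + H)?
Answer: 97334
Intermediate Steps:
l(H) = -1 (l(H) = 2/(-3 + (H + H)/(H + H)) = 2/(-3 + (2*H)/((2*H))) = 2/(-3 + (2*H)*(1/(2*H))) = 2/(-3 + 1) = 2/(-2) = 2*(-1/2) = -1)
y = -36 (y = 12*(-3) = -36)
w(K) = -41 (w(K) = -1*5 - 36 = -5 - 36 = -41)
w(-1*3)*(-2374) = -41*(-2374) = 97334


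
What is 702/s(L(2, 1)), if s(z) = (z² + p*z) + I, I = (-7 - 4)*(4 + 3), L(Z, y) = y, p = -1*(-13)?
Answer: -78/7 ≈ -11.143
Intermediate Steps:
p = 13
I = -77 (I = -11*7 = -77)
s(z) = -77 + z² + 13*z (s(z) = (z² + 13*z) - 77 = -77 + z² + 13*z)
702/s(L(2, 1)) = 702/(-77 + 1² + 13*1) = 702/(-77 + 1 + 13) = 702/(-63) = 702*(-1/63) = -78/7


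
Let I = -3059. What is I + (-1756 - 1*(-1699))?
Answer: -3116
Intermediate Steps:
I + (-1756 - 1*(-1699)) = -3059 + (-1756 - 1*(-1699)) = -3059 + (-1756 + 1699) = -3059 - 57 = -3116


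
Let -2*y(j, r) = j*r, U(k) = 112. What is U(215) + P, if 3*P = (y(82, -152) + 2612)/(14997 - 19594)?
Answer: 511916/4597 ≈ 111.36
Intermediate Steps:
y(j, r) = -j*r/2
P = -2948/4597 (P = ((-½*82*(-152) + 2612)/(14997 - 19594))/3 = ((6232 + 2612)/(-4597))/3 = (8844*(-1/4597))/3 = (⅓)*(-8844/4597) = -2948/4597 ≈ -0.64129)
U(215) + P = 112 - 2948/4597 = 511916/4597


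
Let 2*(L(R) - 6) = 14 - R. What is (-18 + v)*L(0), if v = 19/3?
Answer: -455/3 ≈ -151.67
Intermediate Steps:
L(R) = 13 - R/2 (L(R) = 6 + (14 - R)/2 = 6 + (7 - R/2) = 13 - R/2)
v = 19/3 (v = 19*(1/3) = 19/3 ≈ 6.3333)
(-18 + v)*L(0) = (-18 + 19/3)*(13 - 1/2*0) = -35*(13 + 0)/3 = -35/3*13 = -455/3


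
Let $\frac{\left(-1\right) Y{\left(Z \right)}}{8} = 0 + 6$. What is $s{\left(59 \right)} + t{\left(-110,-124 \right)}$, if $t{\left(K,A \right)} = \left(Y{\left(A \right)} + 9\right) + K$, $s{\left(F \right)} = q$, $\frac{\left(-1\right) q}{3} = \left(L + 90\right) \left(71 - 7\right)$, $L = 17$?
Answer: $-20693$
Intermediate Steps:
$q = -20544$ ($q = - 3 \left(17 + 90\right) \left(71 - 7\right) = - 3 \cdot 107 \cdot 64 = \left(-3\right) 6848 = -20544$)
$s{\left(F \right)} = -20544$
$Y{\left(Z \right)} = -48$ ($Y{\left(Z \right)} = - 8 \left(0 + 6\right) = \left(-8\right) 6 = -48$)
$t{\left(K,A \right)} = -39 + K$ ($t{\left(K,A \right)} = \left(-48 + 9\right) + K = -39 + K$)
$s{\left(59 \right)} + t{\left(-110,-124 \right)} = -20544 - 149 = -20693$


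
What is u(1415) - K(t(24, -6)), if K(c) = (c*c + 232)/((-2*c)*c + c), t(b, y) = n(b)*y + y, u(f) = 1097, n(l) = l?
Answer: 24776141/22575 ≈ 1097.5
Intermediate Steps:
t(b, y) = y + b*y (t(b, y) = b*y + y = y + b*y)
K(c) = (232 + c²)/(c - 2*c²) (K(c) = (c² + 232)/(-2*c² + c) = (232 + c²)/(c - 2*c²))
u(1415) - K(t(24, -6)) = 1097 - (-232 - (-6*(1 + 24))²)/(((-6*(1 + 24)))*(-1 + 2*(-6*(1 + 24)))) = 1097 - (-232 - (-6*25)²)/(((-6*25))*(-1 + 2*(-6*25))) = 1097 - (-232 - 1*(-150)²)/((-150)*(-1 + 2*(-150))) = 1097 - (-1)*(-232 - 1*22500)/(150*(-1 - 300)) = 1097 - (-1)*(-232 - 22500)/(150*(-301)) = 1097 - (-1)*(-1)*(-22732)/(150*301) = 1097 - 1*(-11366/22575) = 1097 + 11366/22575 = 24776141/22575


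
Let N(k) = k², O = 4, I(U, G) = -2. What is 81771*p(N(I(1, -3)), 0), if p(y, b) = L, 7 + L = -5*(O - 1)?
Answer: -1798962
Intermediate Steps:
L = -22 (L = -7 - 5*(4 - 1) = -7 - 5*3 = -7 - 15 = -22)
p(y, b) = -22
81771*p(N(I(1, -3)), 0) = 81771*(-22) = -1798962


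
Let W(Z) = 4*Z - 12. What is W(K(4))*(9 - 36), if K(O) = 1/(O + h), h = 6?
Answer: 1566/5 ≈ 313.20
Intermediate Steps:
K(O) = 1/(6 + O) (K(O) = 1/(O + 6) = 1/(6 + O))
W(Z) = -12 + 4*Z
W(K(4))*(9 - 36) = (-12 + 4/(6 + 4))*(9 - 36) = (-12 + 4/10)*(-27) = (-12 + 4*(⅒))*(-27) = (-12 + ⅖)*(-27) = -58/5*(-27) = 1566/5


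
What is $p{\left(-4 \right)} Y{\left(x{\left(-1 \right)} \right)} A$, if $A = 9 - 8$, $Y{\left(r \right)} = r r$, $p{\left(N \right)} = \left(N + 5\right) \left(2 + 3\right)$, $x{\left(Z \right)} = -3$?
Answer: $45$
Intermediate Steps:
$p{\left(N \right)} = 25 + 5 N$ ($p{\left(N \right)} = \left(5 + N\right) 5 = 25 + 5 N$)
$Y{\left(r \right)} = r^{2}$
$A = 1$
$p{\left(-4 \right)} Y{\left(x{\left(-1 \right)} \right)} A = \left(25 + 5 \left(-4\right)\right) \left(-3\right)^{2} \cdot 1 = \left(25 - 20\right) 9 \cdot 1 = 5 \cdot 9 \cdot 1 = 45 \cdot 1 = 45$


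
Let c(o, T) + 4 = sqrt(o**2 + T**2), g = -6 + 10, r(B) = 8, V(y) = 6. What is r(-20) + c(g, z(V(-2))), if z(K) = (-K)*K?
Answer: 4 + 4*sqrt(82) ≈ 40.222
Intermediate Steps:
z(K) = -K**2
g = 4
c(o, T) = -4 + sqrt(T**2 + o**2) (c(o, T) = -4 + sqrt(o**2 + T**2) = -4 + sqrt(T**2 + o**2))
r(-20) + c(g, z(V(-2))) = 8 + (-4 + sqrt((-1*6**2)**2 + 4**2)) = 8 + (-4 + sqrt((-1*36)**2 + 16)) = 8 + (-4 + sqrt((-36)**2 + 16)) = 8 + (-4 + sqrt(1296 + 16)) = 8 + (-4 + sqrt(1312)) = 8 + (-4 + 4*sqrt(82)) = 4 + 4*sqrt(82)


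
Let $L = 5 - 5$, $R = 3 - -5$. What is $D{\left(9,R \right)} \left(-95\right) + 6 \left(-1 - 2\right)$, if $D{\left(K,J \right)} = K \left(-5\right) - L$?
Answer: $4257$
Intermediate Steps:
$R = 8$ ($R = 3 + 5 = 8$)
$L = 0$
$D{\left(K,J \right)} = - 5 K$ ($D{\left(K,J \right)} = K \left(-5\right) - 0 = - 5 K + 0 = - 5 K$)
$D{\left(9,R \right)} \left(-95\right) + 6 \left(-1 - 2\right) = \left(-5\right) 9 \left(-95\right) + 6 \left(-1 - 2\right) = \left(-45\right) \left(-95\right) + 6 \left(-3\right) = 4275 - 18 = 4257$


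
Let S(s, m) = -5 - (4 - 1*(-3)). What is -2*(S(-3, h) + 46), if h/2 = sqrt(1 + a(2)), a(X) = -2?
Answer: -68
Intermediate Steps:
h = 2*I (h = 2*sqrt(1 - 2) = 2*sqrt(-1) = 2*I ≈ 2.0*I)
S(s, m) = -12 (S(s, m) = -5 - (4 + 3) = -5 - 1*7 = -5 - 7 = -12)
-2*(S(-3, h) + 46) = -2*(-12 + 46) = -2*34 = -68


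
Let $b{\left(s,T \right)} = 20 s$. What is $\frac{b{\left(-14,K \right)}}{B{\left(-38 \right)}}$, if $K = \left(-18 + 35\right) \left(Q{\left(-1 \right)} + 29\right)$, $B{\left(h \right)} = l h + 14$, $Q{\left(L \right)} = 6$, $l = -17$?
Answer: $- \frac{14}{33} \approx -0.42424$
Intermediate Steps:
$B{\left(h \right)} = 14 - 17 h$ ($B{\left(h \right)} = - 17 h + 14 = 14 - 17 h$)
$K = 595$ ($K = \left(-18 + 35\right) \left(6 + 29\right) = 17 \cdot 35 = 595$)
$\frac{b{\left(-14,K \right)}}{B{\left(-38 \right)}} = \frac{20 \left(-14\right)}{14 - -646} = - \frac{280}{14 + 646} = - \frac{280}{660} = \left(-280\right) \frac{1}{660} = - \frac{14}{33}$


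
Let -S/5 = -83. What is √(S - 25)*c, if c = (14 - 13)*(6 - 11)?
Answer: -5*√390 ≈ -98.742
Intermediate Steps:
S = 415 (S = -5*(-83) = 415)
c = -5 (c = 1*(-5) = -5)
√(S - 25)*c = √(415 - 25)*(-5) = √390*(-5) = -5*√390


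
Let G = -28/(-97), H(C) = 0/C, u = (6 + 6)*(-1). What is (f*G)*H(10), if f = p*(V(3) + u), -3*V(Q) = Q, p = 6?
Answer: 0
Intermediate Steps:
u = -12 (u = 12*(-1) = -12)
V(Q) = -Q/3
H(C) = 0
f = -78 (f = 6*(-⅓*3 - 12) = 6*(-1 - 12) = 6*(-13) = -78)
G = 28/97 (G = -28*(-1/97) = 28/97 ≈ 0.28866)
(f*G)*H(10) = -78*28/97*0 = -2184/97*0 = 0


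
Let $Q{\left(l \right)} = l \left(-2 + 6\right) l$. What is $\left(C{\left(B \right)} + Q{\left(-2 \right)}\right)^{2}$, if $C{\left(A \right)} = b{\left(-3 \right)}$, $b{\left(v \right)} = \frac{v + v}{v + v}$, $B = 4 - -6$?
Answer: $289$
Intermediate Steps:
$B = 10$ ($B = 4 + 6 = 10$)
$b{\left(v \right)} = 1$ ($b{\left(v \right)} = \frac{2 v}{2 v} = 2 v \frac{1}{2 v} = 1$)
$C{\left(A \right)} = 1$
$Q{\left(l \right)} = 4 l^{2}$ ($Q{\left(l \right)} = l 4 l = 4 l l = 4 l^{2}$)
$\left(C{\left(B \right)} + Q{\left(-2 \right)}\right)^{2} = \left(1 + 4 \left(-2\right)^{2}\right)^{2} = \left(1 + 4 \cdot 4\right)^{2} = \left(1 + 16\right)^{2} = 17^{2} = 289$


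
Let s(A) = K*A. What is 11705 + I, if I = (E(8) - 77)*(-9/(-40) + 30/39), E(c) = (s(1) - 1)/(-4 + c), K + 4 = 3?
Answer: 2418613/208 ≈ 11628.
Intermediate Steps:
K = -1 (K = -4 + 3 = -1)
s(A) = -A
E(c) = -2/(-4 + c) (E(c) = (-1*1 - 1)/(-4 + c) = (-1 - 1)/(-4 + c) = -2/(-4 + c))
I = -16027/208 (I = (-2/(-4 + 8) - 77)*(-9/(-40) + 30/39) = (-2/4 - 77)*(-9*(-1/40) + 30*(1/39)) = (-2*1/4 - 77)*(9/40 + 10/13) = (-1/2 - 77)*(517/520) = -155/2*517/520 = -16027/208 ≈ -77.053)
11705 + I = 11705 - 16027/208 = 2418613/208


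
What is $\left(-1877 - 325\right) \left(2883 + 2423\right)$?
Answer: $-11683812$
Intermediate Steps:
$\left(-1877 - 325\right) \left(2883 + 2423\right) = \left(-2202\right) 5306 = -11683812$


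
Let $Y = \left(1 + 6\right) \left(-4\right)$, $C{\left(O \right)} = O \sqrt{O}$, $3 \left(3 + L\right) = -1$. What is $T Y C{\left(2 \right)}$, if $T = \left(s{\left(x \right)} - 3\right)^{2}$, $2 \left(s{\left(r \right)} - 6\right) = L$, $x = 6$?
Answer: $- \frac{896 \sqrt{2}}{9} \approx -140.79$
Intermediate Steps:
$L = - \frac{10}{3}$ ($L = -3 + \frac{1}{3} \left(-1\right) = -3 - \frac{1}{3} = - \frac{10}{3} \approx -3.3333$)
$s{\left(r \right)} = \frac{13}{3}$ ($s{\left(r \right)} = 6 + \frac{1}{2} \left(- \frac{10}{3}\right) = 6 - \frac{5}{3} = \frac{13}{3}$)
$C{\left(O \right)} = O^{\frac{3}{2}}$
$Y = -28$ ($Y = 7 \left(-4\right) = -28$)
$T = \frac{16}{9}$ ($T = \left(\frac{13}{3} - 3\right)^{2} = \left(\frac{4}{3}\right)^{2} = \frac{16}{9} \approx 1.7778$)
$T Y C{\left(2 \right)} = \frac{16}{9} \left(-28\right) 2^{\frac{3}{2}} = - \frac{448 \cdot 2 \sqrt{2}}{9} = - \frac{896 \sqrt{2}}{9}$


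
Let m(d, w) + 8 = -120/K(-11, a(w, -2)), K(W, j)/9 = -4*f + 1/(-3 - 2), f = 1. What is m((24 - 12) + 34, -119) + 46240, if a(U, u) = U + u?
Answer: 2912816/63 ≈ 46235.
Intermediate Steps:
K(W, j) = -189/5 (K(W, j) = 9*(-4*1 + 1/(-3 - 2)) = 9*(-4 + 1/(-5)) = 9*(-4 - ⅕) = 9*(-21/5) = -189/5)
m(d, w) = -304/63 (m(d, w) = -8 - 120/(-189/5) = -8 - 120*(-5/189) = -8 + 200/63 = -304/63)
m((24 - 12) + 34, -119) + 46240 = -304/63 + 46240 = 2912816/63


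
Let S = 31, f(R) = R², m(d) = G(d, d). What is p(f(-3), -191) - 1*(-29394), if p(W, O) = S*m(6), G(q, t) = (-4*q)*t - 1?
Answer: 24899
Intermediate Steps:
G(q, t) = -1 - 4*q*t (G(q, t) = -4*q*t - 1 = -1 - 4*q*t)
m(d) = -1 - 4*d² (m(d) = -1 - 4*d*d = -1 - 4*d²)
p(W, O) = -4495 (p(W, O) = 31*(-1 - 4*6²) = 31*(-1 - 4*36) = 31*(-1 - 144) = 31*(-145) = -4495)
p(f(-3), -191) - 1*(-29394) = -4495 - 1*(-29394) = -4495 + 29394 = 24899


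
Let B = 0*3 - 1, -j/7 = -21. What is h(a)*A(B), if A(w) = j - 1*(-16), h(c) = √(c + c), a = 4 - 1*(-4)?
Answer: 652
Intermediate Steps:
j = 147 (j = -7*(-21) = 147)
a = 8 (a = 4 + 4 = 8)
h(c) = √2*√c (h(c) = √(2*c) = √2*√c)
B = -1 (B = 0 - 1 = -1)
A(w) = 163 (A(w) = 147 - 1*(-16) = 147 + 16 = 163)
h(a)*A(B) = (√2*√8)*163 = (√2*(2*√2))*163 = 4*163 = 652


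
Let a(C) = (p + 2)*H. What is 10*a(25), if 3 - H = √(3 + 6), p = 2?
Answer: 0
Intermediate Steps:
H = 0 (H = 3 - √(3 + 6) = 3 - √9 = 3 - 1*3 = 3 - 3 = 0)
a(C) = 0 (a(C) = (2 + 2)*0 = 4*0 = 0)
10*a(25) = 10*0 = 0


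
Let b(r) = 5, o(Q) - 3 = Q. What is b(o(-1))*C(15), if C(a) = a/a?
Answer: 5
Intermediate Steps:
o(Q) = 3 + Q
C(a) = 1
b(o(-1))*C(15) = 5*1 = 5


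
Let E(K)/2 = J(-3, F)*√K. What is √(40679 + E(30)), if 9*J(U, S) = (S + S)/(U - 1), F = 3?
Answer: √(366111 - 3*√30)/3 ≈ 201.69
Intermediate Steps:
J(U, S) = 2*S/(9*(-1 + U)) (J(U, S) = ((S + S)/(U - 1))/9 = ((2*S)/(-1 + U))/9 = (2*S/(-1 + U))/9 = 2*S/(9*(-1 + U)))
E(K) = -√K/3 (E(K) = 2*(((2/9)*3/(-1 - 3))*√K) = 2*(((2/9)*3/(-4))*√K) = 2*(((2/9)*3*(-¼))*√K) = 2*(-√K/6) = -√K/3)
√(40679 + E(30)) = √(40679 - √30/3)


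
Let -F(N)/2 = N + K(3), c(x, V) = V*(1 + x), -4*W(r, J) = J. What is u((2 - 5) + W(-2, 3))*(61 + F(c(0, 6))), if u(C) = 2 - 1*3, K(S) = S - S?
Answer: -49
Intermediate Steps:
K(S) = 0
W(r, J) = -J/4
u(C) = -1 (u(C) = 2 - 3 = -1)
F(N) = -2*N (F(N) = -2*(N + 0) = -2*N)
u((2 - 5) + W(-2, 3))*(61 + F(c(0, 6))) = -(61 - 12*(1 + 0)) = -(61 - 12) = -1*49 = -49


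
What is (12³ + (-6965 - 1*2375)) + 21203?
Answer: 13591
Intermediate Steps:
(12³ + (-6965 - 1*2375)) + 21203 = (1728 + (-6965 - 2375)) + 21203 = (1728 - 9340) + 21203 = -7612 + 21203 = 13591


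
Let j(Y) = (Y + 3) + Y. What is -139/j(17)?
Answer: -139/37 ≈ -3.7568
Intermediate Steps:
j(Y) = 3 + 2*Y (j(Y) = (3 + Y) + Y = 3 + 2*Y)
-139/j(17) = -139/(3 + 2*17) = -139/(3 + 34) = -139/37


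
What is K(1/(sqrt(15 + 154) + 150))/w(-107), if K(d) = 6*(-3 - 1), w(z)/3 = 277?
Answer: -8/277 ≈ -0.028881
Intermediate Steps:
w(z) = 831 (w(z) = 3*277 = 831)
K(d) = -24 (K(d) = 6*(-4) = -24)
K(1/(sqrt(15 + 154) + 150))/w(-107) = -24/831 = -24*1/831 = -8/277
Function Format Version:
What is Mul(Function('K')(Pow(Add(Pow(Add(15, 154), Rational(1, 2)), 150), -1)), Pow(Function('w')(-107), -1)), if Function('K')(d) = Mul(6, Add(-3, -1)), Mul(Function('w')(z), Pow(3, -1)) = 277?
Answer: Rational(-8, 277) ≈ -0.028881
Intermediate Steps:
Function('w')(z) = 831 (Function('w')(z) = Mul(3, 277) = 831)
Function('K')(d) = -24 (Function('K')(d) = Mul(6, -4) = -24)
Mul(Function('K')(Pow(Add(Pow(Add(15, 154), Rational(1, 2)), 150), -1)), Pow(Function('w')(-107), -1)) = Mul(-24, Pow(831, -1)) = Mul(-24, Rational(1, 831)) = Rational(-8, 277)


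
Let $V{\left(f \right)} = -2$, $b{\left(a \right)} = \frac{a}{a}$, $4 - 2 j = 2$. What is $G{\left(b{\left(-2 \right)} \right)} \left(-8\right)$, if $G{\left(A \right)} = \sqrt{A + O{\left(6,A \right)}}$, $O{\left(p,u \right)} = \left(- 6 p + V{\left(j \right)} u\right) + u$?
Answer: $- 48 i \approx - 48.0 i$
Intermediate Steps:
$j = 1$ ($j = 2 - 1 = 1$)
$b{\left(a \right)} = 1$
$O{\left(p,u \right)} = - u - 6 p$ ($O{\left(p,u \right)} = \left(- 6 p - 2 u\right) + u = - u - 6 p$)
$G{\left(A \right)} = 6 i$ ($G{\left(A \right)} = \sqrt{A - \left(36 + A\right)} = \sqrt{-36} = 6 i$)
$G{\left(b{\left(-2 \right)} \right)} \left(-8\right) = 6 i \left(-8\right) = - 48 i$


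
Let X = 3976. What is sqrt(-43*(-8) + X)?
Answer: 12*sqrt(30) ≈ 65.727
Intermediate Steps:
sqrt(-43*(-8) + X) = sqrt(-43*(-8) + 3976) = sqrt(344 + 3976) = sqrt(4320) = 12*sqrt(30)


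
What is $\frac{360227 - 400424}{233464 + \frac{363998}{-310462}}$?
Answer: $- \frac{6239820507}{36240668185} \approx -0.17218$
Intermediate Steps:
$\frac{360227 - 400424}{233464 + \frac{363998}{-310462}} = - \frac{40197}{233464 + 363998 \left(- \frac{1}{310462}\right)} = - \frac{40197}{233464 - \frac{181999}{155231}} = - \frac{40197}{\frac{36240668185}{155231}} = \left(-40197\right) \frac{155231}{36240668185} = - \frac{6239820507}{36240668185}$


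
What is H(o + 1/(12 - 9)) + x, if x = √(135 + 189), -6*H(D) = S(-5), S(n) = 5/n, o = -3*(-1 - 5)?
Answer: 109/6 ≈ 18.167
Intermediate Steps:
o = 18 (o = -3*(-6) = 18)
H(D) = ⅙ (H(D) = -5/(6*(-5)) = -5*(-1)/(6*5) = -⅙*(-1) = ⅙)
x = 18 (x = √324 = 18)
H(o + 1/(12 - 9)) + x = ⅙ + 18 = 109/6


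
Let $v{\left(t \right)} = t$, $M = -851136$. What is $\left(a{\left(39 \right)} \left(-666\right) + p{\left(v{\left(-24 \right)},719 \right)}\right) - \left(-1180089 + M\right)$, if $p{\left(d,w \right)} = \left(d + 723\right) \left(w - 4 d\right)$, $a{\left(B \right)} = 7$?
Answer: $2596248$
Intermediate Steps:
$p{\left(d,w \right)} = \left(723 + d\right) \left(w - 4 d\right)$
$\left(a{\left(39 \right)} \left(-666\right) + p{\left(v{\left(-24 \right)},719 \right)}\right) - \left(-1180089 + M\right) = \left(7 \left(-666\right) - \left(-571989 + 2304\right)\right) + \left(1180089 - -851136\right) = \left(-4662 + \left(69408 - 2304 + 519837 - 17256\right)\right) + \left(1180089 + 851136\right) = \left(-4662 + \left(69408 - 2304 + 519837 - 17256\right)\right) + 2031225 = \left(-4662 + 569685\right) + 2031225 = 565023 + 2031225 = 2596248$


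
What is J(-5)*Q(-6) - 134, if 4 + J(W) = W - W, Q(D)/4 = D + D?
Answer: 58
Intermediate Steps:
Q(D) = 8*D (Q(D) = 4*(D + D) = 4*(2*D) = 8*D)
J(W) = -4 (J(W) = -4 + (W - W) = -4 + 0 = -4)
J(-5)*Q(-6) - 134 = -32*(-6) - 134 = -4*(-48) - 134 = 192 - 134 = 58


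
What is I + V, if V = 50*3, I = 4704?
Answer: 4854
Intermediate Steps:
V = 150
I + V = 4704 + 150 = 4854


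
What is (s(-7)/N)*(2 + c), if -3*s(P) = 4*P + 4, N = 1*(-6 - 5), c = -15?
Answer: 104/11 ≈ 9.4545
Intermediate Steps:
N = -11 (N = 1*(-11) = -11)
s(P) = -4/3 - 4*P/3 (s(P) = -(4*P + 4)/3 = -(4 + 4*P)/3 = -4/3 - 4*P/3)
(s(-7)/N)*(2 + c) = ((-4/3 - 4/3*(-7))/(-11))*(2 - 15) = ((-4/3 + 28/3)*(-1/11))*(-13) = (8*(-1/11))*(-13) = -8/11*(-13) = 104/11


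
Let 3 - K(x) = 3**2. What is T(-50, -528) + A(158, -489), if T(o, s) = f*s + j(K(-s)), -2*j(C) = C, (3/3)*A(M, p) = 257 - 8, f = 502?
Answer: -264804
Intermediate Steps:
K(x) = -6 (K(x) = 3 - 1*3**2 = 3 - 1*9 = 3 - 9 = -6)
A(M, p) = 249 (A(M, p) = 257 - 8 = 249)
j(C) = -C/2
T(o, s) = 3 + 502*s (T(o, s) = 502*s - 1/2*(-6) = 502*s + 3 = 3 + 502*s)
T(-50, -528) + A(158, -489) = (3 + 502*(-528)) + 249 = (3 - 265056) + 249 = -265053 + 249 = -264804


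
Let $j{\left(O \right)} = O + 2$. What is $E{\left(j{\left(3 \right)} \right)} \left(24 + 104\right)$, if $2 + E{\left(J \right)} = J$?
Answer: $384$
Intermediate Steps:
$j{\left(O \right)} = 2 + O$
$E{\left(J \right)} = -2 + J$
$E{\left(j{\left(3 \right)} \right)} \left(24 + 104\right) = \left(-2 + \left(2 + 3\right)\right) \left(24 + 104\right) = \left(-2 + 5\right) 128 = 3 \cdot 128 = 384$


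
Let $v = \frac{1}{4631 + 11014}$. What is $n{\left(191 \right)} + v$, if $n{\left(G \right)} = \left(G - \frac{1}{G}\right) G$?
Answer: $\frac{570729601}{15645} \approx 36480.0$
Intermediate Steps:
$v = \frac{1}{15645} \approx 6.3918 \cdot 10^{-5}$
$n{\left(G \right)} = G \left(G - \frac{1}{G}\right)$
$n{\left(191 \right)} + v = \left(-1 + 191^{2}\right) + \frac{1}{15645} = \left(-1 + 36481\right) + \frac{1}{15645} = 36480 + \frac{1}{15645} = \frac{570729601}{15645}$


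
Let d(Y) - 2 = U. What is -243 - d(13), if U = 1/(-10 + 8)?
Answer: -489/2 ≈ -244.50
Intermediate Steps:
U = -½ (U = 1/(-2) = -½ ≈ -0.50000)
d(Y) = 3/2 (d(Y) = 2 - ½ = 3/2)
-243 - d(13) = -243 - 1*3/2 = -243 - 3/2 = -489/2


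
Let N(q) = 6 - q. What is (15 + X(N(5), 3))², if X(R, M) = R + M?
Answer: 361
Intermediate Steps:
X(R, M) = M + R
(15 + X(N(5), 3))² = (15 + (3 + (6 - 1*5)))² = (15 + (3 + (6 - 5)))² = (15 + (3 + 1))² = (15 + 4)² = 19² = 361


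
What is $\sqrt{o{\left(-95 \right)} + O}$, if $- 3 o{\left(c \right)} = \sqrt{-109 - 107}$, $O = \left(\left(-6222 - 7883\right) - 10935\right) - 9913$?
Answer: $\sqrt{-34953 - 2 i \sqrt{6}} \approx 0.013 - 186.96 i$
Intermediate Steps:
$O = -34953$ ($O = \left(\left(-6222 - 7883\right) - 10935\right) - 9913 = \left(-14105 - 10935\right) - 9913 = -25040 - 9913 = -34953$)
$o{\left(c \right)} = - 2 i \sqrt{6}$ ($o{\left(c \right)} = - \frac{\sqrt{-109 - 107}}{3} = - \frac{\sqrt{-216}}{3} = - \frac{6 i \sqrt{6}}{3} = - 2 i \sqrt{6}$)
$\sqrt{o{\left(-95 \right)} + O} = \sqrt{- 2 i \sqrt{6} - 34953} = \sqrt{-34953 - 2 i \sqrt{6}}$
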